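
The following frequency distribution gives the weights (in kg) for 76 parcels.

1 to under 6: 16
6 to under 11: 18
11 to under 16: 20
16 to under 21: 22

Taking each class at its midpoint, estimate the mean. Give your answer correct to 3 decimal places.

11.658

Midpoints: 3.5, 8.5, 13.5, 18.5
Σfm = 16×3.5 + 18×8.5 + 20×13.5 + 22×18.5 = 886
n = Σf = 76
Mean = 886 / 76 = 11.6579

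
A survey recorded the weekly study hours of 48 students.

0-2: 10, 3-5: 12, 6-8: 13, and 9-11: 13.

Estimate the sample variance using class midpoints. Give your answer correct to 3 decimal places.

11.007

Midpoints: 1, 4, 7, 10
n = 48, Σfm = 279, mean = 5.8125
Σfm² = 2139
Σf(m − x̄)² = Σfm² − (Σfm)²/n = 2139 − 279²/48 = 517.3125
Sample variance = 517.3125 / 47 = 11.0066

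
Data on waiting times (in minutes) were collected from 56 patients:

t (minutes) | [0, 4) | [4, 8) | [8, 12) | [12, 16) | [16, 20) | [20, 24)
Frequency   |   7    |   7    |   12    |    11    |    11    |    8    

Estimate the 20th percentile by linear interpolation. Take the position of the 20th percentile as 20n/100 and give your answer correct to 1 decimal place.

6.4

Cumulative frequencies: 7, 14, 26, 37, 48, 56
n = 56; position = 20n/100 = 11.2.
This falls in the class [4, 8): L = 4, F = 7, f = 7, h = 4.
20th percentile ≈ 4 + ((11.2 − 7) / 7) × 4 = 6.4000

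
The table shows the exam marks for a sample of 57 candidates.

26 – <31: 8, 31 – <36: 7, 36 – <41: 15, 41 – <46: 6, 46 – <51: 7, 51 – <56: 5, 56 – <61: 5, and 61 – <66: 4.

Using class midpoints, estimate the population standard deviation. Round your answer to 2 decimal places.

10.48

Midpoints: 28.5, 33.5, 38.5, 43.5, 48.5, 53.5, 58.5, 63.5
n = 57, Σfm = 2454.5, mean = 43.0614
Σfm² = 111958.25
Σf(m − x̄)² = Σfm² − (Σfm)²/n = 111958.25 − 2454.5²/57 = 6264.0351
Population variance = 6264.0351 / 57 = 109.8954
Standard deviation = √109.8954 = 10.4831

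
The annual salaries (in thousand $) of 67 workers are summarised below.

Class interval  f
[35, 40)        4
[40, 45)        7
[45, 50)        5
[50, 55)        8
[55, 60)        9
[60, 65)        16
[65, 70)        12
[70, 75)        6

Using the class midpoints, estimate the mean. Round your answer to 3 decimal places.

57.724

Midpoints: 37.5, 42.5, 47.5, 52.5, 57.5, 62.5, 67.5, 72.5
Σfm = 4×37.5 + 7×42.5 + 5×47.5 + 8×52.5 + 9×57.5 + 16×62.5 + 12×67.5 + 6×72.5 = 3867.5
n = Σf = 67
Mean = 3867.5 / 67 = 57.7239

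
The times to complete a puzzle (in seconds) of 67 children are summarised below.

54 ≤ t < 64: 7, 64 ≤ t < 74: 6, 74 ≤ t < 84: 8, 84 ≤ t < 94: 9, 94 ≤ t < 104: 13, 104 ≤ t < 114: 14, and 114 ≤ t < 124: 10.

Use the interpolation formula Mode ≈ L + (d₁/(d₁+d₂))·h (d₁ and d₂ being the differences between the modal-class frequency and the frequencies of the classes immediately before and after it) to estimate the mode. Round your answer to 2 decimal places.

106.00

Modal class: 104 ≤ t < 114 (highest frequency 14).
d₁ = 14 − 13 = 1, d₂ = 14 − 10 = 4
Mode ≈ 104 + (1/(1+4)) × 10 = 104 + 2.0000 = 106.0000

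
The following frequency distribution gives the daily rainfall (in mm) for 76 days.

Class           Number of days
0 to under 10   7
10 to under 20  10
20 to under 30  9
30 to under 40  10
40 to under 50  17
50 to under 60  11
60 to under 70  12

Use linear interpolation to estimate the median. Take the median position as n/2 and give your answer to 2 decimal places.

41.18

Cumulative frequencies: 7, 17, 26, 36, 53, 64, 76
n = 76; position = n/2 = 38.
This falls in the class 40 to under 50: L = 40, F = 36, f = 17, h = 10.
Median ≈ 40 + ((38 − 36) / 17) × 10 = 41.1765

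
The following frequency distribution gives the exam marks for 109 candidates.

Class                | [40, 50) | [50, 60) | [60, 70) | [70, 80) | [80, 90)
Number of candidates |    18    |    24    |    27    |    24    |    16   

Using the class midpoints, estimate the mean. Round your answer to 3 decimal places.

64.633

Midpoints: 45, 55, 65, 75, 85
Σfm = 18×45 + 24×55 + 27×65 + 24×75 + 16×85 = 7045
n = Σf = 109
Mean = 7045 / 109 = 64.6330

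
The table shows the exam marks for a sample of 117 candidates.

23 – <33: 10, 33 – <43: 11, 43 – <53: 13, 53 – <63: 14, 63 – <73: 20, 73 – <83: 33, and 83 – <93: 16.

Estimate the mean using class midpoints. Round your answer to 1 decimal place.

63.9

Midpoints: 28, 38, 48, 58, 68, 78, 88
Σfm = 10×28 + 11×38 + 13×48 + 14×58 + 20×68 + 33×78 + 16×88 = 7476
n = Σf = 117
Mean = 7476 / 117 = 63.8974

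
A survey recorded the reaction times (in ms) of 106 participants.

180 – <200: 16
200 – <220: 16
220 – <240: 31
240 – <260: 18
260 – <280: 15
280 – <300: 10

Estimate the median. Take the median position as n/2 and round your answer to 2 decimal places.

Cumulative frequencies: 16, 32, 63, 81, 96, 106
n = 106; position = n/2 = 53.
This falls in the class 220 – <240: L = 220, F = 32, f = 31, h = 20.
Median ≈ 220 + ((53 − 32) / 31) × 20 = 233.5484

233.55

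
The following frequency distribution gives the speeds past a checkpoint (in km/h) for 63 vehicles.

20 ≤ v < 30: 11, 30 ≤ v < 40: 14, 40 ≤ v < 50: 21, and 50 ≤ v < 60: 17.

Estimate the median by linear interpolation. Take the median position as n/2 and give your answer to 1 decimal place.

Cumulative frequencies: 11, 25, 46, 63
n = 63; position = n/2 = 31.5.
This falls in the class 40 ≤ v < 50: L = 40, F = 25, f = 21, h = 10.
Median ≈ 40 + ((31.5 − 25) / 21) × 10 = 43.0952

43.1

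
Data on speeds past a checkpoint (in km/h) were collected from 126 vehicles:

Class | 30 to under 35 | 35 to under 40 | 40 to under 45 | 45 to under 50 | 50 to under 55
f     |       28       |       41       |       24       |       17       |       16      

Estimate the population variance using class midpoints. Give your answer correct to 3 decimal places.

42.800

Midpoints: 32.5, 37.5, 42.5, 47.5, 52.5
n = 126, Σfm = 5115, mean = 40.5952
Σfm² = 213037.5
Σf(m − x̄)² = Σfm² − (Σfm)²/n = 213037.5 − 5115²/126 = 5392.8571
Population variance = 5392.8571 / 126 = 42.8005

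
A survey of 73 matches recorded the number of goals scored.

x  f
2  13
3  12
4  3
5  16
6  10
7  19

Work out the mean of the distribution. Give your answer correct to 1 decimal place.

4.8

Values: 2, 3, 4, 5, 6, 7
Σfx = 13×2 + 12×3 + 3×4 + 16×5 + 10×6 + 19×7 = 347
n = Σf = 73
Mean = 347 / 73 = 4.7534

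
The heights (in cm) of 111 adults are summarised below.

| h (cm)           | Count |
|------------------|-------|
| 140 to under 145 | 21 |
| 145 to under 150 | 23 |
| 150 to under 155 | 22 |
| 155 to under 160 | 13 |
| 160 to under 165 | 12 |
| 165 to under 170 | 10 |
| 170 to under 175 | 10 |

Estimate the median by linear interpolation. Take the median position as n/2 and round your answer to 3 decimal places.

Cumulative frequencies: 21, 44, 66, 79, 91, 101, 111
n = 111; position = n/2 = 55.5.
This falls in the class 150 to under 155: L = 150, F = 44, f = 22, h = 5.
Median ≈ 150 + ((55.5 − 44) / 22) × 5 = 152.6136

152.614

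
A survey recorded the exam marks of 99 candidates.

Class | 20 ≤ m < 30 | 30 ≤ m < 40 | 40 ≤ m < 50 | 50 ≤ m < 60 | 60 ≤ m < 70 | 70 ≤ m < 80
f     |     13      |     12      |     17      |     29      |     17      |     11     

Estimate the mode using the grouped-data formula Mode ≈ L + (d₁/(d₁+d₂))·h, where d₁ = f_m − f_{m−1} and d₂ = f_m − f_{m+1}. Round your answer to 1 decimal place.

55.0

Modal class: 50 ≤ m < 60 (highest frequency 29).
d₁ = 29 − 17 = 12, d₂ = 29 − 17 = 12
Mode ≈ 50 + (12/(12+12)) × 10 = 50 + 5.0000 = 55.0000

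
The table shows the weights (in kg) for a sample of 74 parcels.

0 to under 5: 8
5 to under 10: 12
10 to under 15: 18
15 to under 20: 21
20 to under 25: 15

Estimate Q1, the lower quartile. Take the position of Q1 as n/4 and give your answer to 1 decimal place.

9.4

Cumulative frequencies: 8, 20, 38, 59, 74
n = 74; position = n/4 = 18.5.
This falls in the class 5 to under 10: L = 5, F = 8, f = 12, h = 5.
Lower quartile ≈ 5 + ((18.5 − 8) / 12) × 5 = 9.3750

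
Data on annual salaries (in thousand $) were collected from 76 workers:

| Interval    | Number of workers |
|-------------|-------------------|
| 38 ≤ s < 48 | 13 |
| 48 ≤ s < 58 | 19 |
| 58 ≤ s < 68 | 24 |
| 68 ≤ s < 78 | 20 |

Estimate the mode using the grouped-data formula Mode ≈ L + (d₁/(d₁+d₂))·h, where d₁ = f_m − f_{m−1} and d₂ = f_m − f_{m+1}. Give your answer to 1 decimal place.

Modal class: 58 ≤ s < 68 (highest frequency 24).
d₁ = 24 − 19 = 5, d₂ = 24 − 20 = 4
Mode ≈ 58 + (5/(5+4)) × 10 = 58 + 5.5556 = 63.5556

63.6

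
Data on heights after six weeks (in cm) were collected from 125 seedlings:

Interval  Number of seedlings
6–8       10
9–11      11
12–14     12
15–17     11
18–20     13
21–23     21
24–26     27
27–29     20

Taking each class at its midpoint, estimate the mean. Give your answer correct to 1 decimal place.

Midpoints: 7, 10, 13, 16, 19, 22, 25, 28
Σfm = 10×7 + 11×10 + 12×13 + 11×16 + 13×19 + 21×22 + 27×25 + 20×28 = 2456
n = Σf = 125
Mean = 2456 / 125 = 19.6480

19.6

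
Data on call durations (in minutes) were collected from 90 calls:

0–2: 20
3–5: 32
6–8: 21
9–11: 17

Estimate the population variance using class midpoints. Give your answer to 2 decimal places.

Midpoints: 1, 4, 7, 10
n = 90, Σfm = 465, mean = 5.1667
Σfm² = 3261
Σf(m − x̄)² = Σfm² − (Σfm)²/n = 3261 − 465²/90 = 858.5000
Population variance = 858.5000 / 90 = 9.5389

9.54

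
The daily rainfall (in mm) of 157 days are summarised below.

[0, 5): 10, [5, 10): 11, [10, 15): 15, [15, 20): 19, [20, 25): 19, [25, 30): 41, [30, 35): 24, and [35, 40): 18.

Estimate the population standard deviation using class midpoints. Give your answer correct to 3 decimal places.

10.049

Midpoints: 2.5, 7.5, 12.5, 17.5, 22.5, 27.5, 32.5, 37.5
n = 157, Σfm = 3637.5, mean = 23.1688
Σfm² = 100131.25
Σf(m − x̄)² = Σfm² − (Σfm)²/n = 100131.25 − 3637.5²/157 = 15854.7771
Population variance = 15854.7771 / 157 = 100.9858
Standard deviation = √100.9858 = 10.0492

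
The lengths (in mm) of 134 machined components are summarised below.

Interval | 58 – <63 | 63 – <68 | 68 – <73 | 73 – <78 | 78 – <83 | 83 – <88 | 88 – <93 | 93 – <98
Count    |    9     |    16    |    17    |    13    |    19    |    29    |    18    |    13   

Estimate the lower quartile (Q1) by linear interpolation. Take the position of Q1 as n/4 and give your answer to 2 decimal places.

Cumulative frequencies: 9, 25, 42, 55, 74, 103, 121, 134
n = 134; position = n/4 = 33.5.
This falls in the class 68 – <73: L = 68, F = 25, f = 17, h = 5.
Lower quartile ≈ 68 + ((33.5 − 25) / 17) × 5 = 70.5000

70.50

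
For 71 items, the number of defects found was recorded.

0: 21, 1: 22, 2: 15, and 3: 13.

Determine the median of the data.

Cumulative frequencies: 21, 43, 58, 71
n = 71, so the median is the value in position (n+1)/2 = 36.
Position 36 falls at value 1.

1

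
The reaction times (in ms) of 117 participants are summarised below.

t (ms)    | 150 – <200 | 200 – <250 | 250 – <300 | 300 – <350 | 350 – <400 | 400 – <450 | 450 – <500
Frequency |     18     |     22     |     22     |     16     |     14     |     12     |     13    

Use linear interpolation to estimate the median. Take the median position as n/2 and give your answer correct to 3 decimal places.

292.045

Cumulative frequencies: 18, 40, 62, 78, 92, 104, 117
n = 117; position = n/2 = 58.5.
This falls in the class 250 – <300: L = 250, F = 40, f = 22, h = 50.
Median ≈ 250 + ((58.5 − 40) / 22) × 50 = 292.0455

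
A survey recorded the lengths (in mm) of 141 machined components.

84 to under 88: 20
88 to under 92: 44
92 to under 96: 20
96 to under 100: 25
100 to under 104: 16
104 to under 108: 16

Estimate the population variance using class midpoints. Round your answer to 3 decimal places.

Midpoints: 86, 90, 94, 98, 102, 106
n = 141, Σfm = 13338, mean = 94.5957
Σfm² = 1267380
Σf(m − x̄)² = Σfm² − (Σfm)²/n = 1267380 − 13338²/141 = 5661.9574
Population variance = 5661.9574 / 141 = 40.1557

40.156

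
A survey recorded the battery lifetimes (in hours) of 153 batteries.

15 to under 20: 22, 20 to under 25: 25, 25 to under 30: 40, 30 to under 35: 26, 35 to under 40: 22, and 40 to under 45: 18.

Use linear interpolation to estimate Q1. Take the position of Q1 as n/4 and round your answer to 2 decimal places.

Cumulative frequencies: 22, 47, 87, 113, 135, 153
n = 153; position = n/4 = 38.25.
This falls in the class 20 to under 25: L = 20, F = 22, f = 25, h = 5.
Lower quartile ≈ 20 + ((38.25 − 22) / 25) × 5 = 23.2500

23.25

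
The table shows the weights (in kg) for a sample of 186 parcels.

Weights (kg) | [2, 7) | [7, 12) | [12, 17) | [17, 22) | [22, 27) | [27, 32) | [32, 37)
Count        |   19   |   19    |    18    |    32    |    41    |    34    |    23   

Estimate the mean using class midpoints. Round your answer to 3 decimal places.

Midpoints: 4.5, 9.5, 14.5, 19.5, 24.5, 29.5, 34.5
Σfm = 19×4.5 + 19×9.5 + 18×14.5 + 32×19.5 + 41×24.5 + 34×29.5 + 23×34.5 = 3952
n = Σf = 186
Mean = 3952 / 186 = 21.2473

21.247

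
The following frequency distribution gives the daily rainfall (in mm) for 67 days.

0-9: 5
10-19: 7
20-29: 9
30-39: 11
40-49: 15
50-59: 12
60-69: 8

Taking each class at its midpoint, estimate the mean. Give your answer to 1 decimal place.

Midpoints: 4.5, 14.5, 24.5, 34.5, 44.5, 54.5, 64.5
Σfm = 5×4.5 + 7×14.5 + 9×24.5 + 11×34.5 + 15×44.5 + 12×54.5 + 8×64.5 = 2561.5
n = Σf = 67
Mean = 2561.5 / 67 = 38.2313

38.2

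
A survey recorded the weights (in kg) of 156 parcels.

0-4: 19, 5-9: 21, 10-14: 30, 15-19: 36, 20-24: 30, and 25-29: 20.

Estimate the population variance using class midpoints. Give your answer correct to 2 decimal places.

Midpoints: 2, 7, 12, 17, 22, 27
n = 156, Σfm = 2357, mean = 15.1090
Σfm² = 44929
Σf(m − x̄)² = Σfm² − (Σfm)²/n = 44929 − 2357²/156 = 9317.1474
Population variance = 9317.1474 / 156 = 59.7253

59.73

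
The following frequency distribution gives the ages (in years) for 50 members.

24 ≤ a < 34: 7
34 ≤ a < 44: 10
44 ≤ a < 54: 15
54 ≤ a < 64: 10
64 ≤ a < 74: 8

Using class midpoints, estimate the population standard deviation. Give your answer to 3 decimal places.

Midpoints: 29, 39, 49, 59, 69
n = 50, Σfm = 2470, mean = 49.4000
Σfm² = 130010
Σf(m − x̄)² = Σfm² − (Σfm)²/n = 130010 − 2470²/50 = 7992.0000
Population variance = 7992.0000 / 50 = 159.8400
Standard deviation = √159.8400 = 12.6428

12.643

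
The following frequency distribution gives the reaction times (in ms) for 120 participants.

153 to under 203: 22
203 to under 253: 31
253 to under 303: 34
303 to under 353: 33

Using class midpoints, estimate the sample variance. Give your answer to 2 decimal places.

Midpoints: 178, 228, 278, 328
n = 120, Σfm = 31260, mean = 260.5000
Σfm² = 8486480
Σf(m − x̄)² = Σfm² − (Σfm)²/n = 8486480 − 31260²/120 = 343250.0000
Sample variance = 343250.0000 / 119 = 2884.4538

2884.45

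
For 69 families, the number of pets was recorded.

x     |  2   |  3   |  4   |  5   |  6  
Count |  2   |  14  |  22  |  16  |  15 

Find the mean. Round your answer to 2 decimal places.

Values: 2, 3, 4, 5, 6
Σfx = 2×2 + 14×3 + 22×4 + 16×5 + 15×6 = 304
n = Σf = 69
Mean = 304 / 69 = 4.4058

4.41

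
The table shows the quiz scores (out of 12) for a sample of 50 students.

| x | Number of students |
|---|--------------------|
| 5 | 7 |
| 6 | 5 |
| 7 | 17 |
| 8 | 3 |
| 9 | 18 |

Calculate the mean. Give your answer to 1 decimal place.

7.4

Values: 5, 6, 7, 8, 9
Σfx = 7×5 + 5×6 + 17×7 + 3×8 + 18×9 = 370
n = Σf = 50
Mean = 370 / 50 = 7.4000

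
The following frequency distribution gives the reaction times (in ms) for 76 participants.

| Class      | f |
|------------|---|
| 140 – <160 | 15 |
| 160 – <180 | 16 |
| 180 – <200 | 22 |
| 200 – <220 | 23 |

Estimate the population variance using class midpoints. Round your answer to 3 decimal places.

Midpoints: 150, 170, 190, 210
n = 76, Σfm = 13980, mean = 183.9474
Σfm² = 2608400
Σf(m − x̄)² = Σfm² − (Σfm)²/n = 2608400 − 13980²/76 = 36815.7895
Population variance = 36815.7895 / 76 = 484.4183

484.418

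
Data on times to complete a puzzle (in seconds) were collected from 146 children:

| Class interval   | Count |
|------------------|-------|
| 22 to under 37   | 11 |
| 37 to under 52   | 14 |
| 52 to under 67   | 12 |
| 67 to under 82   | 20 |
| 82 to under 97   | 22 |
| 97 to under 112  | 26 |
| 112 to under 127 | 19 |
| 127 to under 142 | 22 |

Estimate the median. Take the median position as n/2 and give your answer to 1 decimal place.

Cumulative frequencies: 11, 25, 37, 57, 79, 105, 124, 146
n = 146; position = n/2 = 73.
This falls in the class 82 to under 97: L = 82, F = 57, f = 22, h = 15.
Median ≈ 82 + ((73 − 57) / 22) × 15 = 92.9091

92.9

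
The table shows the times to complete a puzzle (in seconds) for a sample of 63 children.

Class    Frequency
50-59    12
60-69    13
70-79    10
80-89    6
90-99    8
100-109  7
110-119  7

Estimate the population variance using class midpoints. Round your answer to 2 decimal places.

Midpoints: 54.5, 64.5, 74.5, 84.5, 94.5, 104.5, 114.5
n = 63, Σfm = 5033.5, mean = 79.8968
Σfm² = 427725.75
Σf(m − x̄)² = Σfm² − (Σfm)²/n = 427725.75 − 5033.5²/63 = 25565.0794
Population variance = 25565.0794 / 63 = 405.7949

405.79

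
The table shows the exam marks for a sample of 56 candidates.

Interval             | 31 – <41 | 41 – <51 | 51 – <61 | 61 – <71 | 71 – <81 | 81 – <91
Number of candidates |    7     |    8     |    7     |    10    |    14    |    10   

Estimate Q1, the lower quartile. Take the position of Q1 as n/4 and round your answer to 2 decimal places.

Cumulative frequencies: 7, 15, 22, 32, 46, 56
n = 56; position = n/4 = 14.
This falls in the class 41 – <51: L = 41, F = 7, f = 8, h = 10.
Lower quartile ≈ 41 + ((14 − 7) / 8) × 10 = 49.7500

49.75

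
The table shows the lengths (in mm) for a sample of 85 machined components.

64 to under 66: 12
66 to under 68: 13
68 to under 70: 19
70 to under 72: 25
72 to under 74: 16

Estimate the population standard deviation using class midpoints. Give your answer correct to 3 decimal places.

2.615

Midpoints: 65, 67, 69, 71, 73
n = 85, Σfm = 5905, mean = 69.4706
Σfm² = 410805
Σf(m − x̄)² = Σfm² − (Σfm)²/n = 410805 − 5905²/85 = 581.1765
Population variance = 581.1765 / 85 = 6.8374
Standard deviation = √6.8374 = 2.6148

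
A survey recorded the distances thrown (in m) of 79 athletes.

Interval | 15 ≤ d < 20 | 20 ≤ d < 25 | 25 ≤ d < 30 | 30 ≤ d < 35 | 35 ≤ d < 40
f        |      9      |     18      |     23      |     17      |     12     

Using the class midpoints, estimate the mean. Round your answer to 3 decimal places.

27.816

Midpoints: 17.5, 22.5, 27.5, 32.5, 37.5
Σfm = 9×17.5 + 18×22.5 + 23×27.5 + 17×32.5 + 12×37.5 = 2197.5
n = Σf = 79
Mean = 2197.5 / 79 = 27.8165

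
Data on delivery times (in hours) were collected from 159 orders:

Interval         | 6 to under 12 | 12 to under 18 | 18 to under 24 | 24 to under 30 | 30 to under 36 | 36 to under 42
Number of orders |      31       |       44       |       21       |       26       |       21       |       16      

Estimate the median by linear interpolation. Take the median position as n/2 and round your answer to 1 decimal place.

19.3

Cumulative frequencies: 31, 75, 96, 122, 143, 159
n = 159; position = n/2 = 79.5.
This falls in the class 18 to under 24: L = 18, F = 75, f = 21, h = 6.
Median ≈ 18 + ((79.5 − 75) / 21) × 6 = 19.2857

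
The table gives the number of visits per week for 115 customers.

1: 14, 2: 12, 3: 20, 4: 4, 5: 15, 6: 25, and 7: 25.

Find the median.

5

Cumulative frequencies: 14, 26, 46, 50, 65, 90, 115
n = 115, so the median is the value in position (n+1)/2 = 58.
Position 58 falls at value 5.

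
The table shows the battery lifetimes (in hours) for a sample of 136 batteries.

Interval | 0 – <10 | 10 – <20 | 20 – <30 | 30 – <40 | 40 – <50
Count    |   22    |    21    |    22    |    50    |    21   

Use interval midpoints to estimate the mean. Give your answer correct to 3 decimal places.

26.985

Midpoints: 5, 15, 25, 35, 45
Σfm = 22×5 + 21×15 + 22×25 + 50×35 + 21×45 = 3670
n = Σf = 136
Mean = 3670 / 136 = 26.9853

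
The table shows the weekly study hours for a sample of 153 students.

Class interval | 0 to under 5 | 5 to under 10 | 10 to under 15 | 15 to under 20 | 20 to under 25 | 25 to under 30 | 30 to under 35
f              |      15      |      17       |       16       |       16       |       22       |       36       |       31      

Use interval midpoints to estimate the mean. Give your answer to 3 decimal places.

Midpoints: 2.5, 7.5, 12.5, 17.5, 22.5, 27.5, 32.5
Σfm = 15×2.5 + 17×7.5 + 16×12.5 + 16×17.5 + 22×22.5 + 36×27.5 + 31×32.5 = 3137.5
n = Σf = 153
Mean = 3137.5 / 153 = 20.5065

20.507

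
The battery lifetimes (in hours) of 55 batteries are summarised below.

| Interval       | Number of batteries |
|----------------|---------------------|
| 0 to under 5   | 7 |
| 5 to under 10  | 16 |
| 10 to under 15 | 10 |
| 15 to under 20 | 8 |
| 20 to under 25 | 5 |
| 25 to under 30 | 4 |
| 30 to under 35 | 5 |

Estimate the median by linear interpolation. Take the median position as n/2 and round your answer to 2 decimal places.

Cumulative frequencies: 7, 23, 33, 41, 46, 50, 55
n = 55; position = n/2 = 27.5.
This falls in the class 10 to under 15: L = 10, F = 23, f = 10, h = 5.
Median ≈ 10 + ((27.5 − 23) / 10) × 5 = 12.2500

12.25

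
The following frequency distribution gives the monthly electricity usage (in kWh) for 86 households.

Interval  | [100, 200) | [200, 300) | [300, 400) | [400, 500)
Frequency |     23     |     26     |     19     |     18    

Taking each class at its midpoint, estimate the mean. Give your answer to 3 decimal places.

287.209

Midpoints: 150, 250, 350, 450
Σfm = 23×150 + 26×250 + 19×350 + 18×450 = 24700
n = Σf = 86
Mean = 24700 / 86 = 287.2093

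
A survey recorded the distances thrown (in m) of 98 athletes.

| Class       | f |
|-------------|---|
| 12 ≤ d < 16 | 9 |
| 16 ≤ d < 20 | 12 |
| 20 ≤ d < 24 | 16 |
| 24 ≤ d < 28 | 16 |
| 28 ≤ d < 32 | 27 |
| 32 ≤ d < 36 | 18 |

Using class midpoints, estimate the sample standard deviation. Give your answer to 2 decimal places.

Midpoints: 14, 18, 22, 26, 30, 34
n = 98, Σfm = 2532, mean = 25.8367
Σfm² = 69320
Σf(m − x̄)² = Σfm² − (Σfm)²/n = 69320 − 2532²/98 = 3901.3878
Sample variance = 3901.3878 / 97 = 40.2205
Standard deviation = √40.2205 = 6.3420

6.34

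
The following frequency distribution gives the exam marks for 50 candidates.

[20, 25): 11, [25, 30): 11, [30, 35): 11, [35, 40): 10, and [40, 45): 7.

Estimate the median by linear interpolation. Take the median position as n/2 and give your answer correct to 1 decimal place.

31.4

Cumulative frequencies: 11, 22, 33, 43, 50
n = 50; position = n/2 = 25.
This falls in the class [30, 35): L = 30, F = 22, f = 11, h = 5.
Median ≈ 30 + ((25 − 22) / 11) × 5 = 31.3636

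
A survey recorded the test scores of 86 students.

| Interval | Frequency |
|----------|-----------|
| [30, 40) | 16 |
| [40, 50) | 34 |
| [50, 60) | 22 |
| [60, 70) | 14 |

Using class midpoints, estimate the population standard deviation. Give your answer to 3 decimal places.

Midpoints: 35, 45, 55, 65
n = 86, Σfm = 4210, mean = 48.9535
Σfm² = 214150
Σf(m − x̄)² = Σfm² − (Σfm)²/n = 214150 − 4210²/86 = 8055.8140
Population variance = 8055.8140 / 86 = 93.6723
Standard deviation = √93.6723 = 9.6784

9.678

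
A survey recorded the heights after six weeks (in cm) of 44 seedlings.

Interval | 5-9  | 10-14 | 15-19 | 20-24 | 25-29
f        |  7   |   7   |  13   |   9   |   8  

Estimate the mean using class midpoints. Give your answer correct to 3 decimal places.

17.455

Midpoints: 7, 12, 17, 22, 27
Σfm = 7×7 + 7×12 + 13×17 + 9×22 + 8×27 = 768
n = Σf = 44
Mean = 768 / 44 = 17.4545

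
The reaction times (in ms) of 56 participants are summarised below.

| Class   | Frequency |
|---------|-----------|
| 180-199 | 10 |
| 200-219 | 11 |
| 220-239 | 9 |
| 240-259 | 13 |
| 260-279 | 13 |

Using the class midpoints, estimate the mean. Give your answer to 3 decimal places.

Midpoints: 189.5, 209.5, 229.5, 249.5, 269.5
Σfm = 10×189.5 + 11×209.5 + 9×229.5 + 13×249.5 + 13×269.5 = 13012
n = Σf = 56
Mean = 13012 / 56 = 232.3571

232.357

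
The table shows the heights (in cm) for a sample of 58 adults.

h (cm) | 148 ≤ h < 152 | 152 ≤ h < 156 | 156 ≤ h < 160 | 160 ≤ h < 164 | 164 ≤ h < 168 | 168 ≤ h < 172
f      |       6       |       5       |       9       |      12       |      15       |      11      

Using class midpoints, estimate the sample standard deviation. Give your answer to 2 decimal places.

Midpoints: 150, 154, 158, 162, 166, 170
n = 58, Σfm = 9396, mean = 162.0000
Σfm² = 1524424
Σf(m − x̄)² = Σfm² − (Σfm)²/n = 1524424 − 9396²/58 = 2272.0000
Sample variance = 2272.0000 / 57 = 39.8596
Standard deviation = √39.8596 = 6.3134

6.31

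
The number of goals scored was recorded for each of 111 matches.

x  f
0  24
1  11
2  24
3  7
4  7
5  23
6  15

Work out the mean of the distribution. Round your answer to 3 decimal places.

2.820

Values: 0, 1, 2, 3, 4, 5, 6
Σfx = 24×0 + 11×1 + 24×2 + 7×3 + 7×4 + 23×5 + 15×6 = 313
n = Σf = 111
Mean = 313 / 111 = 2.8198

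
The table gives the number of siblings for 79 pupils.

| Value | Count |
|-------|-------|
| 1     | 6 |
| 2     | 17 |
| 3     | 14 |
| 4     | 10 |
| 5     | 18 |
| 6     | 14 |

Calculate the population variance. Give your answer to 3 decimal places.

2.594

Values: 1, 2, 3, 4, 5, 6
n = 79, Σfx = 296, mean = 3.7468
Σfx² = 1314
Σf(x − x̄)² = Σfx² − (Σfx)²/n = 1314 − 296²/79 = 204.9367
Population variance = 204.9367 / 79 = 2.5941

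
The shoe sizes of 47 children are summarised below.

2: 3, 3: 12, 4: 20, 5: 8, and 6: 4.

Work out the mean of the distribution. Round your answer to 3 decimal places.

3.957

Values: 2, 3, 4, 5, 6
Σfx = 3×2 + 12×3 + 20×4 + 8×5 + 4×6 = 186
n = Σf = 47
Mean = 186 / 47 = 3.9574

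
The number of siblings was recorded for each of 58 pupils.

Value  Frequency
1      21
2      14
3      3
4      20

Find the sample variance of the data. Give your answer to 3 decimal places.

1.678

Values: 1, 2, 3, 4
n = 58, Σfx = 138, mean = 2.3793
Σfx² = 424
Σf(x − x̄)² = Σfx² − (Σfx)²/n = 424 − 138²/58 = 95.6552
Sample variance = 95.6552 / 57 = 1.6782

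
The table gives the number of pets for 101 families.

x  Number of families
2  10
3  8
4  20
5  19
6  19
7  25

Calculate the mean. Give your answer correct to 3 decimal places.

Values: 2, 3, 4, 5, 6, 7
Σfx = 10×2 + 8×3 + 20×4 + 19×5 + 19×6 + 25×7 = 508
n = Σf = 101
Mean = 508 / 101 = 5.0297

5.030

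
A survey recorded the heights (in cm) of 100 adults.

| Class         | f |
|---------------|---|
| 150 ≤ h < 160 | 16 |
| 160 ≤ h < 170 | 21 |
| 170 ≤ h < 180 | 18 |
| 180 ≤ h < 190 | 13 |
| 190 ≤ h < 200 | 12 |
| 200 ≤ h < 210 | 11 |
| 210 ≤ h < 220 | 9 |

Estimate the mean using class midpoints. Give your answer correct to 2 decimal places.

180.30

Midpoints: 155, 165, 175, 185, 195, 205, 215
Σfm = 16×155 + 21×165 + 18×175 + 13×185 + 12×195 + 11×205 + 9×215 = 18030
n = Σf = 100
Mean = 18030 / 100 = 180.3000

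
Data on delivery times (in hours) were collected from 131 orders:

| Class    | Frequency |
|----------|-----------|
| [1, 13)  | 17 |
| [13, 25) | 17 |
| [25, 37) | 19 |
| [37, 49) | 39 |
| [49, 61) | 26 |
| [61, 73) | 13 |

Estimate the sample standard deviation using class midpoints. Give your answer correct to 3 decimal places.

18.149

Midpoints: 7, 19, 31, 43, 55, 67
n = 131, Σfm = 5009, mean = 38.2366
Σfm² = 234347
Σf(m − x̄)² = Σfm² − (Σfm)²/n = 234347 − 5009²/131 = 42819.6641
Sample variance = 42819.6641 / 130 = 329.3820
Standard deviation = √329.3820 = 18.1489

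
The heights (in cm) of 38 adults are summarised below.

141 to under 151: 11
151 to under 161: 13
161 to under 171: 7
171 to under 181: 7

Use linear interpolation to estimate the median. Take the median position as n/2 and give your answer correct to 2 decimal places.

Cumulative frequencies: 11, 24, 31, 38
n = 38; position = n/2 = 19.
This falls in the class 151 to under 161: L = 151, F = 11, f = 13, h = 10.
Median ≈ 151 + ((19 − 11) / 13) × 10 = 157.1538

157.15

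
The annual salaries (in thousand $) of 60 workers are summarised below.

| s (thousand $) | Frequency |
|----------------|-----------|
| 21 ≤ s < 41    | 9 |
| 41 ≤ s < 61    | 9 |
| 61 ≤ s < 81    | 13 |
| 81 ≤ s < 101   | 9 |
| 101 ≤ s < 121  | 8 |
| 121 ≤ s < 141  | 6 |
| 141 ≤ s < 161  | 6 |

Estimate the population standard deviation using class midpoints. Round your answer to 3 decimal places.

37.357

Midpoints: 31, 51, 71, 91, 111, 131, 151
n = 60, Σfm = 5060, mean = 84.3333
Σfm² = 510460
Σf(m − x̄)² = Σfm² − (Σfm)²/n = 510460 − 5060²/60 = 83733.3333
Population variance = 83733.3333 / 60 = 1395.5556
Standard deviation = √1395.5556 = 37.3571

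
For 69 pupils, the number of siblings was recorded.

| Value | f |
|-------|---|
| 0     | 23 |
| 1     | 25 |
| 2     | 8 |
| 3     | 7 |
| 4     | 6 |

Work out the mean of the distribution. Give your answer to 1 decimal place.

1.2

Values: 0, 1, 2, 3, 4
Σfx = 23×0 + 25×1 + 8×2 + 7×3 + 6×4 = 86
n = Σf = 69
Mean = 86 / 69 = 1.2464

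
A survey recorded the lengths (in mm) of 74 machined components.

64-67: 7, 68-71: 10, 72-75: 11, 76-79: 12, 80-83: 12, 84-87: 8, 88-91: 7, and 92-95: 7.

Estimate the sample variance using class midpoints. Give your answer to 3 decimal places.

Midpoints: 65.5, 69.5, 73.5, 77.5, 81.5, 85.5, 89.5, 93.5
n = 74, Σfm = 5835, mean = 78.8514
Σfm² = 465290.5
Σf(m − x̄)² = Σfm² − (Σfm)²/n = 465290.5 − 5835²/74 = 5192.8649
Sample variance = 5192.8649 / 73 = 71.1351

71.135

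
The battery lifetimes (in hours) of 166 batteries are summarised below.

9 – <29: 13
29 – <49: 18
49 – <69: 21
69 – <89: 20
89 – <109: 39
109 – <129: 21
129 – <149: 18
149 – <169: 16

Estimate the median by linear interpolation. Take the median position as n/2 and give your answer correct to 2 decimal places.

Cumulative frequencies: 13, 31, 52, 72, 111, 132, 150, 166
n = 166; position = n/2 = 83.
This falls in the class 89 – <109: L = 89, F = 72, f = 39, h = 20.
Median ≈ 89 + ((83 − 72) / 39) × 20 = 94.6410

94.64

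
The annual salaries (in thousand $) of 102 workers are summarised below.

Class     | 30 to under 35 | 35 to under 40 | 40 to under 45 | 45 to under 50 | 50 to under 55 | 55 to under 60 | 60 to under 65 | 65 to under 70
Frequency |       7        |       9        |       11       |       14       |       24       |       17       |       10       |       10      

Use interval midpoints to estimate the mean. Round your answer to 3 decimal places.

Midpoints: 32.5, 37.5, 42.5, 47.5, 52.5, 57.5, 62.5, 67.5
Σfm = 7×32.5 + 9×37.5 + 11×42.5 + 14×47.5 + 24×52.5 + 17×57.5 + 10×62.5 + 10×67.5 = 5235
n = Σf = 102
Mean = 5235 / 102 = 51.3235

51.324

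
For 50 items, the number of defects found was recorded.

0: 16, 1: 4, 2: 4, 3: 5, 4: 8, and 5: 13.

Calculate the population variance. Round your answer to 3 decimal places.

Values: 0, 1, 2, 3, 4, 5
n = 50, Σfx = 124, mean = 2.4800
Σfx² = 518
Σf(x − x̄)² = Σfx² − (Σfx)²/n = 518 − 124²/50 = 210.4800
Population variance = 210.4800 / 50 = 4.2096

4.210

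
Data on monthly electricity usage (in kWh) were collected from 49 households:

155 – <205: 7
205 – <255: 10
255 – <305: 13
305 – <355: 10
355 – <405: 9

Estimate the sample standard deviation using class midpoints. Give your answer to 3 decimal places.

Midpoints: 180, 230, 280, 330, 380
n = 49, Σfm = 13920, mean = 284.0816
Σfm² = 4163600
Σf(m − x̄)² = Σfm² − (Σfm)²/n = 4163600 − 13920²/49 = 209183.6735
Sample variance = 209183.6735 / 48 = 4357.9932
Standard deviation = √4357.9932 = 66.0151

66.015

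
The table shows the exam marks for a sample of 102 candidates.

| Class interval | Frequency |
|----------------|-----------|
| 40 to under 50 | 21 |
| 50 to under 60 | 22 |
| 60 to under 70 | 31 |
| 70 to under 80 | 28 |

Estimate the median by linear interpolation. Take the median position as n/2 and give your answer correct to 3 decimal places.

62.581

Cumulative frequencies: 21, 43, 74, 102
n = 102; position = n/2 = 51.
This falls in the class 60 to under 70: L = 60, F = 43, f = 31, h = 10.
Median ≈ 60 + ((51 − 43) / 31) × 10 = 62.5806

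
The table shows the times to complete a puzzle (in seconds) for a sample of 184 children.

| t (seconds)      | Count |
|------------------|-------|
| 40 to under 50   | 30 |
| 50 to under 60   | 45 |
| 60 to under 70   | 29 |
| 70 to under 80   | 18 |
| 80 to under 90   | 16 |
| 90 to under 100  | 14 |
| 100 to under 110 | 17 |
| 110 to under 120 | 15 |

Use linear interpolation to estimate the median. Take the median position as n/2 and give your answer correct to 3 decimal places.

Cumulative frequencies: 30, 75, 104, 122, 138, 152, 169, 184
n = 184; position = n/2 = 92.
This falls in the class 60 to under 70: L = 60, F = 75, f = 29, h = 10.
Median ≈ 60 + ((92 − 75) / 29) × 10 = 65.8621

65.862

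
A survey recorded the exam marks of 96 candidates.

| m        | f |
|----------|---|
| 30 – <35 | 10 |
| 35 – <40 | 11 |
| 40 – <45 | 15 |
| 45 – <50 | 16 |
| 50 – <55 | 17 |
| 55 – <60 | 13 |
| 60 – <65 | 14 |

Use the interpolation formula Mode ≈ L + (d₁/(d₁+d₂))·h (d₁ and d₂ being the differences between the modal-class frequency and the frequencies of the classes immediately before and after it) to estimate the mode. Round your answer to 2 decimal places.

Modal class: 50 – <55 (highest frequency 17).
d₁ = 17 − 16 = 1, d₂ = 17 − 13 = 4
Mode ≈ 50 + (1/(1+4)) × 5 = 50 + 1.0000 = 51.0000

51.00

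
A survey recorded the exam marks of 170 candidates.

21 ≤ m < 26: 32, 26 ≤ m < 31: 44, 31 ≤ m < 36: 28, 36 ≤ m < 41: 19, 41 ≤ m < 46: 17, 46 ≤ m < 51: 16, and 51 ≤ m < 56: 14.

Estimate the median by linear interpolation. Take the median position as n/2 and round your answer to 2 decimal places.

Cumulative frequencies: 32, 76, 104, 123, 140, 156, 170
n = 170; position = n/2 = 85.
This falls in the class 31 ≤ m < 36: L = 31, F = 76, f = 28, h = 5.
Median ≈ 31 + ((85 − 76) / 28) × 5 = 32.6071

32.61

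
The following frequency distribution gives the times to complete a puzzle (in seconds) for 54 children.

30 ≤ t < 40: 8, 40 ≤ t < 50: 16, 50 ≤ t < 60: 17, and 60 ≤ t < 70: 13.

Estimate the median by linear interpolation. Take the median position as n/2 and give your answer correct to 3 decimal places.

51.765

Cumulative frequencies: 8, 24, 41, 54
n = 54; position = n/2 = 27.
This falls in the class 50 ≤ t < 60: L = 50, F = 24, f = 17, h = 10.
Median ≈ 50 + ((27 − 24) / 17) × 10 = 51.7647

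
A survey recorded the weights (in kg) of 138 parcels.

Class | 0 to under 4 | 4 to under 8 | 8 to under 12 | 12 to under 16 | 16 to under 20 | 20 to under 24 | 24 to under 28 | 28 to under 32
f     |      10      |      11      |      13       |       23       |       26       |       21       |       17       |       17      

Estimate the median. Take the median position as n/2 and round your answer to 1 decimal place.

Cumulative frequencies: 10, 21, 34, 57, 83, 104, 121, 138
n = 138; position = n/2 = 69.
This falls in the class 16 to under 20: L = 16, F = 57, f = 26, h = 4.
Median ≈ 16 + ((69 − 57) / 26) × 4 = 17.8462

17.8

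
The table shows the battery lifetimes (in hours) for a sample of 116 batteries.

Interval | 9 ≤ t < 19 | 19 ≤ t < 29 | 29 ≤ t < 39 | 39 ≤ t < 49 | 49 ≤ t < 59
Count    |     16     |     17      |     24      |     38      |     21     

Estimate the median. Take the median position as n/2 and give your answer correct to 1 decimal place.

39.3

Cumulative frequencies: 16, 33, 57, 95, 116
n = 116; position = n/2 = 58.
This falls in the class 39 ≤ t < 49: L = 39, F = 57, f = 38, h = 10.
Median ≈ 39 + ((58 − 57) / 38) × 10 = 39.2632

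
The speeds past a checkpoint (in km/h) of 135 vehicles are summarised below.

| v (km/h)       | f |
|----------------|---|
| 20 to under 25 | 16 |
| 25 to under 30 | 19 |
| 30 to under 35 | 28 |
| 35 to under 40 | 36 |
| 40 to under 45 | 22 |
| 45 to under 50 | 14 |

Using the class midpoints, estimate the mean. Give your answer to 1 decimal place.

35.1

Midpoints: 22.5, 27.5, 32.5, 37.5, 42.5, 47.5
Σfm = 16×22.5 + 19×27.5 + 28×32.5 + 36×37.5 + 22×42.5 + 14×47.5 = 4742.5
n = Σf = 135
Mean = 4742.5 / 135 = 35.1296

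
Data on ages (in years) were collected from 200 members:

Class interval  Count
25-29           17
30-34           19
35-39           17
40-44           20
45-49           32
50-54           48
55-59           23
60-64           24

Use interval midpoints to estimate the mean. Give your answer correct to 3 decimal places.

Midpoints: 27, 32, 37, 42, 47, 52, 57, 62
Σfm = 17×27 + 19×32 + 17×37 + 20×42 + 32×47 + 48×52 + 23×57 + 24×62 = 9335
n = Σf = 200
Mean = 9335 / 200 = 46.6750

46.675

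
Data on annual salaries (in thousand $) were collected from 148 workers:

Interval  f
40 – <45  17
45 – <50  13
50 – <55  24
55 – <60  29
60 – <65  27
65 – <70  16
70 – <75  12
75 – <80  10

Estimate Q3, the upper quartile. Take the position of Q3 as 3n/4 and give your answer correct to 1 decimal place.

65.3

Cumulative frequencies: 17, 30, 54, 83, 110, 126, 138, 148
n = 148; position = 3n/4 = 111.
This falls in the class 65 – <70: L = 65, F = 110, f = 16, h = 5.
Upper quartile ≈ 65 + ((111 − 110) / 16) × 5 = 65.3125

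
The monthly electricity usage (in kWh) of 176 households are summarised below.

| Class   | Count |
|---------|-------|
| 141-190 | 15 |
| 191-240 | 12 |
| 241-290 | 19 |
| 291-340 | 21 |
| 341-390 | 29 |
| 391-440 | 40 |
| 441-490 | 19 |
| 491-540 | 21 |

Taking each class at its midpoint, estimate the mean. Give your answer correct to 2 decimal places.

361.52

Midpoints: 165.5, 215.5, 265.5, 315.5, 365.5, 415.5, 465.5, 515.5
Σfm = 15×165.5 + 12×215.5 + 19×265.5 + 21×315.5 + 29×365.5 + 40×415.5 + 19×465.5 + 21×515.5 = 63628
n = Σf = 176
Mean = 63628 / 176 = 361.5227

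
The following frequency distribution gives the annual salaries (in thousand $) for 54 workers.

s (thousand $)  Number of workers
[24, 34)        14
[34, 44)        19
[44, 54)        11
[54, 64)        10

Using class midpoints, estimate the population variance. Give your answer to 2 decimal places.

110.46

Midpoints: 29, 39, 49, 59
n = 54, Σfm = 2276, mean = 42.1481
Σfm² = 101894
Σf(m − x̄)² = Σfm² − (Σfm)²/n = 101894 − 2276²/54 = 5964.8148
Population variance = 5964.8148 / 54 = 110.4595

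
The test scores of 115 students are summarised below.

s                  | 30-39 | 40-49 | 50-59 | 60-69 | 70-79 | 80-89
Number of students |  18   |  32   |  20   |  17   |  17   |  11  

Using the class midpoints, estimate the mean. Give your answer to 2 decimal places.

Midpoints: 34.5, 44.5, 54.5, 64.5, 74.5, 84.5
Σfm = 18×34.5 + 32×44.5 + 20×54.5 + 17×64.5 + 17×74.5 + 11×84.5 = 6427.5
n = Σf = 115
Mean = 6427.5 / 115 = 55.8913

55.89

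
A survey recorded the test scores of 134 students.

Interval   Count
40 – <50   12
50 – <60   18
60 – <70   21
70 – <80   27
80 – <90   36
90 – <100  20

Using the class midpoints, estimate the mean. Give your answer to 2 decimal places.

Midpoints: 45, 55, 65, 75, 85, 95
Σfm = 12×45 + 18×55 + 21×65 + 27×75 + 36×85 + 20×95 = 9880
n = Σf = 134
Mean = 9880 / 134 = 73.7313

73.73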